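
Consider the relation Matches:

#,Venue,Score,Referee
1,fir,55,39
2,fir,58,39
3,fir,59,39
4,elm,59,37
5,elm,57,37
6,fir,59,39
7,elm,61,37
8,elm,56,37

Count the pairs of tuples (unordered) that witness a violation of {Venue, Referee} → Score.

11

(Venue=fir, Referee=39): violating pairs (1,2), (1,3), (1,6), (2,3), (2,6) — 5 pairs.
(Venue=elm, Referee=37): violating pairs (4,5), (4,7), (4,8), (5,7), (5,8), (7,8) — 6 pairs.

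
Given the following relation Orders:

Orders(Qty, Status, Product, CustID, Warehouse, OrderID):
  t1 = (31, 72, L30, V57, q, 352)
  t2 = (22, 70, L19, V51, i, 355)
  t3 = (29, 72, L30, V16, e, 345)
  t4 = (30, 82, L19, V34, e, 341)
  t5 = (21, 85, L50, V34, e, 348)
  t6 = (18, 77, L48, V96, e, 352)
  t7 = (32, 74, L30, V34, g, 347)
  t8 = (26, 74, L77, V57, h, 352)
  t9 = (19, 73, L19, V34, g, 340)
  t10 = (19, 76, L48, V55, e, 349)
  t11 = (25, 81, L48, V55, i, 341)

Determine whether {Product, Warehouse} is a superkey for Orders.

Rows 6 and 10 have the same {Product, Warehouse} value (Product=L48, Warehouse=e) but are distinct tuples, so {Product, Warehouse} does not determine every attribute — not a superkey.

No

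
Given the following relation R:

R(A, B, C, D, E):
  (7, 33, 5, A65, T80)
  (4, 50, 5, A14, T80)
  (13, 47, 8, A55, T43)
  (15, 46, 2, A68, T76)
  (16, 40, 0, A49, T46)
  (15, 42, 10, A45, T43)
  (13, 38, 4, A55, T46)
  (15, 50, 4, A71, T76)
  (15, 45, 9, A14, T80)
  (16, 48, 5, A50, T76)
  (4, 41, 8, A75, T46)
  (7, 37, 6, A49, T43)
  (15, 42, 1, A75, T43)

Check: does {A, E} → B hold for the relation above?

No

(A=7, E=T80): 1 row → B = 33 ✓
(A=4, E=T80): 1 row → B = 50 ✓
(A=13, E=T43): 1 row → B = 47 ✓
(A=15, E=T76): 2 rows → B takes values {46, 50} — violation
(A=16, E=T46): 1 row → B = 40 ✓
(A=15, E=T43): 2 rows → B = 42, 42 ✓
(A=13, E=T46): 1 row → B = 38 ✓
(A=15, E=T80): 1 row → B = 45 ✓
(A=16, E=T76): 1 row → B = 48 ✓
(A=4, E=T46): 1 row → B = 41 ✓
(A=7, E=T43): 1 row → B = 37 ✓
Two rows agree on {A, E} but differ on B, so {A, E} → B does not hold.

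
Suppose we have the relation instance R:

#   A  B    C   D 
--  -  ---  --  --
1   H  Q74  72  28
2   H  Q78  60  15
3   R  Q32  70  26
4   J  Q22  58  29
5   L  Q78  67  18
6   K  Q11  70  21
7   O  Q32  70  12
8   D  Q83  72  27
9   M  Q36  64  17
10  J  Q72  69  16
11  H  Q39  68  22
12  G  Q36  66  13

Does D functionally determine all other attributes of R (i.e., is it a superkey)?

Yes

All 12 rows have distinct D values, so D → (all attributes) holds and D is a superkey.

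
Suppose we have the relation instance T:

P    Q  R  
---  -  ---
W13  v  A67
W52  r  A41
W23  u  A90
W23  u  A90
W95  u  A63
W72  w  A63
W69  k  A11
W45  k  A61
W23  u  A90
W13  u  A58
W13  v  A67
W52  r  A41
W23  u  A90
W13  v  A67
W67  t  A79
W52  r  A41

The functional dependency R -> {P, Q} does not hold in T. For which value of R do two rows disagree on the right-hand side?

R=A67: 3 rows → {P,Q} = (W13, v), (W13, v), (W13, v) ✓
R=A41: 3 rows → {P,Q} = (W52, r), (W52, r), (W52, r) ✓
R=A90: 4 rows → {P,Q} = (W23, u), (W23, u), (W23, u), (W23, u) ✓
R=A63: 2 rows → {P,Q} takes values {(W95, u), (W72, w)} — violation
R=A11: 1 row → {P,Q} = (W69, k) ✓
R=A61: 1 row → {P,Q} = (W45, k) ✓
R=A58: 1 row → {P,Q} = (W13, u) ✓
R=A79: 1 row → {P,Q} = (W67, t) ✓
The only R value with inconsistent RHS is R=A63.

A63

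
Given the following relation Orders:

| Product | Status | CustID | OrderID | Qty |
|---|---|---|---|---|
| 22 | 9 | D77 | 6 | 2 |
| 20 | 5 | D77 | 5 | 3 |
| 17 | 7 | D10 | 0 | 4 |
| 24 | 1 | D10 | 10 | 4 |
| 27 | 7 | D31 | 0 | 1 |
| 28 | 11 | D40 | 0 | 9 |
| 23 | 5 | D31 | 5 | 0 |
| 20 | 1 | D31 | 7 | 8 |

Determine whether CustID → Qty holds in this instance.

CustID=D77: 2 rows → Qty takes values {2, 3} — violation
CustID=D10: 2 rows → Qty = 4, 4 ✓
CustID=D31: 3 rows → Qty takes values {1, 0, 8} — violation
CustID=D40: 1 row → Qty = 9 ✓
Two rows agree on CustID but differ on Qty, so CustID → Qty does not hold.

No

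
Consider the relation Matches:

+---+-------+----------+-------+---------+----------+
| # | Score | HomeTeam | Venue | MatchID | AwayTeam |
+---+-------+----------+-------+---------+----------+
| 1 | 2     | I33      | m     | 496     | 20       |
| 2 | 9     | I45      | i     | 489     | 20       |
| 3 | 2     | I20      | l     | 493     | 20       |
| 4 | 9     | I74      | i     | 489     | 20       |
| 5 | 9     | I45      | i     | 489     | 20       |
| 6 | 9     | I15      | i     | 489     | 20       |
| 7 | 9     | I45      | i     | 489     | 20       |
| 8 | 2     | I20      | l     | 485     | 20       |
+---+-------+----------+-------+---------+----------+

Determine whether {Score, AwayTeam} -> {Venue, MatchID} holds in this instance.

No

(Score=2, AwayTeam=20): rows 1, 3, 8 → {Venue,MatchID} takes values {(m, 496), (l, 493), (l, 485)} — violation
(Score=9, AwayTeam=20): rows 2, 4, 5, 6, 7 → {Venue,MatchID} = (i, 489), (i, 489), (i, 489), (i, 489), (i, 489) ✓
Two rows agree on {Score, AwayTeam} but differ on {Venue, MatchID}, so {Score, AwayTeam} -> {Venue, MatchID} does not hold.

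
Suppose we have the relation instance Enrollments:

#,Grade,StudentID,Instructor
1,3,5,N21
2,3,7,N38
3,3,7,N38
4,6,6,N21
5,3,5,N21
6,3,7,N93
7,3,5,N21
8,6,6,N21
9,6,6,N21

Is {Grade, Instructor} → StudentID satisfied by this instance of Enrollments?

Yes

(Grade=3, Instructor=N21): rows 1, 5, 7 → StudentID = 5, 5, 5 ✓
(Grade=3, Instructor=N38): rows 2, 3 → StudentID = 7, 7 ✓
(Grade=6, Instructor=N21): rows 4, 8, 9 → StudentID = 6, 6, 6 ✓
(Grade=3, Instructor=N93): row 6 → StudentID = 7 ✓
Every {Grade, Instructor} value is associated with a single StudentID value, so {Grade, Instructor} → StudentID holds.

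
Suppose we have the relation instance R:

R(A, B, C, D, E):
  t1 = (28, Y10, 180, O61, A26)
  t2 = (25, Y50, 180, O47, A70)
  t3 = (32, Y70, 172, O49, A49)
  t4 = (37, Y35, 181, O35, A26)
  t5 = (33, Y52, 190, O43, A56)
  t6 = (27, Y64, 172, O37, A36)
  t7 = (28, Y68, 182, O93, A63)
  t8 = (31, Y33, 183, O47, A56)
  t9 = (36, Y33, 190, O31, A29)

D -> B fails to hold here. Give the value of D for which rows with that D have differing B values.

O47

D=O61: row 1 → B = Y10 ✓
D=O47: rows 2, 8 → B takes values {Y50, Y33} — violation
D=O49: row 3 → B = Y70 ✓
D=O35: row 4 → B = Y35 ✓
D=O43: row 5 → B = Y52 ✓
D=O37: row 6 → B = Y64 ✓
D=O93: row 7 → B = Y68 ✓
D=O31: row 9 → B = Y33 ✓
The only D value with inconsistent B is D=O47.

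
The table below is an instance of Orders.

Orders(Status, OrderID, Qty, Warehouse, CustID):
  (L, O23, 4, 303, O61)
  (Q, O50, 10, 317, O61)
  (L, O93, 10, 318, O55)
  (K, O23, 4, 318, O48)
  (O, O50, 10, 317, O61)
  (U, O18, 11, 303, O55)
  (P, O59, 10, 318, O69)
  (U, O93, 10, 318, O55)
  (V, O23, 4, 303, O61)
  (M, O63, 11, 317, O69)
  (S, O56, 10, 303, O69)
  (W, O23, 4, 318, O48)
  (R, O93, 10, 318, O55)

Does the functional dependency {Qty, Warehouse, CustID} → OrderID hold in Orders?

Yes

(Qty=4, Warehouse=303, CustID=O61): 2 rows → OrderID = O23, O23 ✓
(Qty=10, Warehouse=317, CustID=O61): 2 rows → OrderID = O50, O50 ✓
(Qty=10, Warehouse=318, CustID=O55): 3 rows → OrderID = O93, O93, O93 ✓
(Qty=4, Warehouse=318, CustID=O48): 2 rows → OrderID = O23, O23 ✓
(Qty=11, Warehouse=303, CustID=O55): 1 row → OrderID = O18 ✓
(Qty=10, Warehouse=318, CustID=O69): 1 row → OrderID = O59 ✓
(Qty=11, Warehouse=317, CustID=O69): 1 row → OrderID = O63 ✓
(Qty=10, Warehouse=303, CustID=O69): 1 row → OrderID = O56 ✓
Every {Qty, Warehouse, CustID} value is associated with a single OrderID value, so {Qty, Warehouse, CustID} → OrderID holds.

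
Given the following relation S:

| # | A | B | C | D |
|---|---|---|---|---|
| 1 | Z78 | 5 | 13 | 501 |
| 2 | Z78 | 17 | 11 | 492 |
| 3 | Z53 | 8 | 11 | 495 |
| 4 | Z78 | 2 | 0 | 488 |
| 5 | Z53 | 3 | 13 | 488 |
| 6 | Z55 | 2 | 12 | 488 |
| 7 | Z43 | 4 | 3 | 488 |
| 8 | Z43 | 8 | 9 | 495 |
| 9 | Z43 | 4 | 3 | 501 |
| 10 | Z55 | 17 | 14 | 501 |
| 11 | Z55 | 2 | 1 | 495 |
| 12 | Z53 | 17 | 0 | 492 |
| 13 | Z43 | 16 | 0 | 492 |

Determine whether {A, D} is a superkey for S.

Yes

All 13 rows have distinct {A, D} values, so {A, D} → (all attributes) holds and {A, D} is a superkey.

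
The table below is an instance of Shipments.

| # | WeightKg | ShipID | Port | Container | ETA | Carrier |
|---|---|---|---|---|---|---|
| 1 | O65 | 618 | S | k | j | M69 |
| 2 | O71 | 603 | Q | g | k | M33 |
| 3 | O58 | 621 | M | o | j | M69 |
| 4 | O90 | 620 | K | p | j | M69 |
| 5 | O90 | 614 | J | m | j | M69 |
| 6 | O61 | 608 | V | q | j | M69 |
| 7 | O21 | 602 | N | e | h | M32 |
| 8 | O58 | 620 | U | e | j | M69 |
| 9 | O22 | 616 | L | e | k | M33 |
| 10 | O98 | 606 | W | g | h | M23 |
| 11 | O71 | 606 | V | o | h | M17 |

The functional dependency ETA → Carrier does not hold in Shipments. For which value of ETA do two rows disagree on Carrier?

h

ETA=j: rows 1, 3, 4, 5, 6, 8 → Carrier = M69, M69, M69, M69, M69, M69 ✓
ETA=k: rows 2, 9 → Carrier = M33, M33 ✓
ETA=h: rows 7, 10, 11 → Carrier takes values {M32, M23, M17} — violation
The only ETA value with inconsistent Carrier is ETA=h.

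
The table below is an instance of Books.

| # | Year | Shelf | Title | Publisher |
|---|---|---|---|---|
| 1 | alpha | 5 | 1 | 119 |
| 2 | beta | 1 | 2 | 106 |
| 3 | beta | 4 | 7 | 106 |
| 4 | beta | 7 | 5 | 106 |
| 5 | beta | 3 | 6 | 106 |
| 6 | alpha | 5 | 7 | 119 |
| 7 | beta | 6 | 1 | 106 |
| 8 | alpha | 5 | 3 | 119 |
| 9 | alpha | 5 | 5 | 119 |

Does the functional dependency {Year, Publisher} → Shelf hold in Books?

(Year=alpha, Publisher=119): rows 1, 6, 8, 9 → Shelf = 5, 5, 5, 5 ✓
(Year=beta, Publisher=106): rows 2, 3, 4, 5, 7 → Shelf takes values {1, 4, 7, 3, 6} — violation
Two rows agree on {Year, Publisher} but differ on Shelf, so {Year, Publisher} → Shelf does not hold.

No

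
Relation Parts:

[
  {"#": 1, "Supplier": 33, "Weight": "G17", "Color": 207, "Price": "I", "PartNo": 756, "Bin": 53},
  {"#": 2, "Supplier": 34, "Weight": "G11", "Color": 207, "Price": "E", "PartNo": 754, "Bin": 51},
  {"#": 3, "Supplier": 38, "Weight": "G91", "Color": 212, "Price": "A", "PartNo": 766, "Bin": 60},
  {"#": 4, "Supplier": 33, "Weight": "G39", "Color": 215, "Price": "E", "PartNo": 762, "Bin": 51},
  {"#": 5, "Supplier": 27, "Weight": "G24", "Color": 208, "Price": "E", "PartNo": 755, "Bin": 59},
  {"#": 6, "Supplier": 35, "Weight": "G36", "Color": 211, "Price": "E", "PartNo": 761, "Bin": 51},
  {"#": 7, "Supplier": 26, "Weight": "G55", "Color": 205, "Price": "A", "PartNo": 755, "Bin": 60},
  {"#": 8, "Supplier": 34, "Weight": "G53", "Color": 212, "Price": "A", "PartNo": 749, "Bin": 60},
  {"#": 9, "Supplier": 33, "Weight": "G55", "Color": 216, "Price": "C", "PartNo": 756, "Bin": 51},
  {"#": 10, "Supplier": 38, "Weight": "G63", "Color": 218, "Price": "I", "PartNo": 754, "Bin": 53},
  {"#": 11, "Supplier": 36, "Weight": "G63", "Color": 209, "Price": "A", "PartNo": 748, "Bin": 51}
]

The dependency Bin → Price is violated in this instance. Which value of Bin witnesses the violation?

51

Bin=53: rows 1, 10 → Price = I, I ✓
Bin=51: rows 2, 4, 6, 9, 11 → Price takes values {E, C, A} — violation
Bin=60: rows 3, 7, 8 → Price = A, A, A ✓
Bin=59: row 5 → Price = E ✓
The only Bin value with inconsistent Price is Bin=51.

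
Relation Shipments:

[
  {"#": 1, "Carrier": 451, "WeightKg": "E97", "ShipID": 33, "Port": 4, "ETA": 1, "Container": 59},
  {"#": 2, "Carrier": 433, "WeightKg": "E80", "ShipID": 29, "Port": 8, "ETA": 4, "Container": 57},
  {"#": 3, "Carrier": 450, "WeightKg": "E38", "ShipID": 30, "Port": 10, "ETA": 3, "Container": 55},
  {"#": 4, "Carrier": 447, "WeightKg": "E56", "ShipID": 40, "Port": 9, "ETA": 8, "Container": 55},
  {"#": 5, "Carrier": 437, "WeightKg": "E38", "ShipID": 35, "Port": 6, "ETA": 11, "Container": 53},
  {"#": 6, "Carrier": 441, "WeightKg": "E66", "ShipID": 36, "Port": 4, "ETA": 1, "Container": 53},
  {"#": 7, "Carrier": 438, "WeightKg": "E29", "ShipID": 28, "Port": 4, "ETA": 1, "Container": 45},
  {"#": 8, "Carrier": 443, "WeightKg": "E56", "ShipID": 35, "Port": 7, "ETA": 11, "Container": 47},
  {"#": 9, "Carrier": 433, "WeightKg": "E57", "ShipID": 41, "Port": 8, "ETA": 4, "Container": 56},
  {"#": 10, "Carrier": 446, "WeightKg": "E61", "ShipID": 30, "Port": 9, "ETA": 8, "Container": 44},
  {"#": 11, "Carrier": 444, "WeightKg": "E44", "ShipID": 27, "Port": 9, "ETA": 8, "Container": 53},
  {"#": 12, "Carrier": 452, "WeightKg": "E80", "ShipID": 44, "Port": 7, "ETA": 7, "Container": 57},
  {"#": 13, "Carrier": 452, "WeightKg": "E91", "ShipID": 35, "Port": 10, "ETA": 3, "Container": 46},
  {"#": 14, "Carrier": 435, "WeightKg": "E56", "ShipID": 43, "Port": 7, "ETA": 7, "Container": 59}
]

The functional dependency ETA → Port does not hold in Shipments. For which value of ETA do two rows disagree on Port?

11

ETA=1: rows 1, 6, 7 → Port = 4, 4, 4 ✓
ETA=4: rows 2, 9 → Port = 8, 8 ✓
ETA=3: rows 3, 13 → Port = 10, 10 ✓
ETA=8: rows 4, 10, 11 → Port = 9, 9, 9 ✓
ETA=11: rows 5, 8 → Port takes values {6, 7} — violation
ETA=7: rows 12, 14 → Port = 7, 7 ✓
The only ETA value with inconsistent Port is ETA=11.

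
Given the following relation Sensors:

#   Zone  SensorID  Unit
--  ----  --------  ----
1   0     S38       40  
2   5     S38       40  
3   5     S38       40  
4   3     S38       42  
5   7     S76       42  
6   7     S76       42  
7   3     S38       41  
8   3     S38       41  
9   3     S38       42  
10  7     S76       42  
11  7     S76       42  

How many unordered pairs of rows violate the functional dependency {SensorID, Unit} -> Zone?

2

(SensorID=S38, Unit=40): violating pairs (1,2), (1,3) — 2 pairs.
(SensorID=S38, Unit=42): all 2 rows agree on Zone — 0 pairs.
(SensorID=S76, Unit=42): all 4 rows agree on Zone — 0 pairs.
(SensorID=S38, Unit=41): all 2 rows agree on Zone — 0 pairs.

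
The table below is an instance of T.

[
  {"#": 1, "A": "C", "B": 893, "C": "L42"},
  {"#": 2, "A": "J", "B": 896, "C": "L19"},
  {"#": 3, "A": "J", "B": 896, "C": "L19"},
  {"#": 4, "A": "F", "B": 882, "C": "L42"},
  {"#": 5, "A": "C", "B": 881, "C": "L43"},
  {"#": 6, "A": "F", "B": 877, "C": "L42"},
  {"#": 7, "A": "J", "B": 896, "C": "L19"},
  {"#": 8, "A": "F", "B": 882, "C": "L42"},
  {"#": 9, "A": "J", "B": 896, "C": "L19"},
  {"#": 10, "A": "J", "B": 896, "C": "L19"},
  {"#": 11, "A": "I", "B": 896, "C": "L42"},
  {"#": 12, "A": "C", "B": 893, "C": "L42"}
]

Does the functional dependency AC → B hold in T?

(A=C, C=L42): rows 1, 12 → B = 893, 893 ✓
(A=J, C=L19): rows 2, 3, 7, 9, 10 → B = 896, 896, 896, 896, 896 ✓
(A=F, C=L42): rows 4, 6, 8 → B takes values {882, 877} — violation
(A=C, C=L43): row 5 → B = 881 ✓
(A=I, C=L42): row 11 → B = 896 ✓
Two rows agree on AC but differ on B, so AC → B does not hold.

No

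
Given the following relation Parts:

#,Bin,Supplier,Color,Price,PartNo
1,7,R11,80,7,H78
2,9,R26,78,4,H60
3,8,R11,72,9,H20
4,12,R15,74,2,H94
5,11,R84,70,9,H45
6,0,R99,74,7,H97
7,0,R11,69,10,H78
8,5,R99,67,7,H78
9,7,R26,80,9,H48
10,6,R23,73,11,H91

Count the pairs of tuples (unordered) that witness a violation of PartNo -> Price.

PartNo=H78: violating pairs (1,7), (7,8) — 2 pairs.

2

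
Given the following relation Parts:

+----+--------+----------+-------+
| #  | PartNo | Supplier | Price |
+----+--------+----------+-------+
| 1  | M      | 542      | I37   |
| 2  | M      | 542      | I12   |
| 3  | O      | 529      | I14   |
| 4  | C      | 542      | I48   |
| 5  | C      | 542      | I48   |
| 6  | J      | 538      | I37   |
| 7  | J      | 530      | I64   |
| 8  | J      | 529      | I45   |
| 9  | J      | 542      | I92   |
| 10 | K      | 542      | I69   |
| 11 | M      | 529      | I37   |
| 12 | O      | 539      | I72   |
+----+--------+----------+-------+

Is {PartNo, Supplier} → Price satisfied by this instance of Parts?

(PartNo=M, Supplier=542): rows 1, 2 → Price takes values {I37, I12} — violation
(PartNo=O, Supplier=529): row 3 → Price = I14 ✓
(PartNo=C, Supplier=542): rows 4, 5 → Price = I48, I48 ✓
(PartNo=J, Supplier=538): row 6 → Price = I37 ✓
(PartNo=J, Supplier=530): row 7 → Price = I64 ✓
(PartNo=J, Supplier=529): row 8 → Price = I45 ✓
(PartNo=J, Supplier=542): row 9 → Price = I92 ✓
(PartNo=K, Supplier=542): row 10 → Price = I69 ✓
(PartNo=M, Supplier=529): row 11 → Price = I37 ✓
(PartNo=O, Supplier=539): row 12 → Price = I72 ✓
Two rows agree on {PartNo, Supplier} but differ on Price, so {PartNo, Supplier} → Price does not hold.

No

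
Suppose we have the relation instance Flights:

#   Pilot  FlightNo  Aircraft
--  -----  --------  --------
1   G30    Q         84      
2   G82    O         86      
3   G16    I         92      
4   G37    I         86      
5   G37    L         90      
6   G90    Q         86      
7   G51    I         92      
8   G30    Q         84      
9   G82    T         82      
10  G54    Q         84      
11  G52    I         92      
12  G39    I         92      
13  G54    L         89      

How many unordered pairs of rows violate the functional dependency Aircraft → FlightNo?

3

Aircraft=84: all 3 rows agree on FlightNo — 0 pairs.
Aircraft=86: violating pairs (2,4), (2,6), (4,6) — 3 pairs.
Aircraft=92: all 4 rows agree on FlightNo — 0 pairs.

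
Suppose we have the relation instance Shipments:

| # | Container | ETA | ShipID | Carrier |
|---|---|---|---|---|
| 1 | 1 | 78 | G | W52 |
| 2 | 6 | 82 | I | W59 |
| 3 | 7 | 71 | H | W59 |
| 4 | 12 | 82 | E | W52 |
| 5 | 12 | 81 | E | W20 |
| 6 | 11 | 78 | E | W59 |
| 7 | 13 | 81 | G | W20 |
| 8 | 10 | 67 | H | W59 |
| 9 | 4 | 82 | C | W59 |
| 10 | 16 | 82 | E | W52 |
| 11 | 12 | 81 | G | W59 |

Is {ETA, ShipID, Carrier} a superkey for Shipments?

No

Rows 4 and 10 have the same {ETA, ShipID, Carrier} value (ETA=82, ShipID=E, Carrier=W52) but are distinct tuples, so {ETA, ShipID, Carrier} does not determine every attribute — not a superkey.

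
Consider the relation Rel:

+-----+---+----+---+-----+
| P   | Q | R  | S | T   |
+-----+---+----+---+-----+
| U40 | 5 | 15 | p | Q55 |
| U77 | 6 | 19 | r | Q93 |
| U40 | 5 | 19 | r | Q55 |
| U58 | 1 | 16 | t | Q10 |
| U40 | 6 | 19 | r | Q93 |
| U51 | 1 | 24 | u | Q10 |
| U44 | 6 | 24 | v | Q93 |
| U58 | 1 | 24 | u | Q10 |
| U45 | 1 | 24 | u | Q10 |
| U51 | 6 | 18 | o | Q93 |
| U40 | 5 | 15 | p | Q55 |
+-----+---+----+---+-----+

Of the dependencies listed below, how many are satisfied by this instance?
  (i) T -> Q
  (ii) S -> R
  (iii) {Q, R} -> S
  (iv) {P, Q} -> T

4

(i) T -> Q: every LHS value maps to a single RHS value — holds.
(ii) S -> R: every LHS value maps to a single RHS value — holds.
(iii) {Q, R} -> S: every LHS value maps to a single RHS value — holds.
(iv) {P, Q} -> T: every LHS value maps to a single RHS value — holds.
4 of the 4 dependencies hold.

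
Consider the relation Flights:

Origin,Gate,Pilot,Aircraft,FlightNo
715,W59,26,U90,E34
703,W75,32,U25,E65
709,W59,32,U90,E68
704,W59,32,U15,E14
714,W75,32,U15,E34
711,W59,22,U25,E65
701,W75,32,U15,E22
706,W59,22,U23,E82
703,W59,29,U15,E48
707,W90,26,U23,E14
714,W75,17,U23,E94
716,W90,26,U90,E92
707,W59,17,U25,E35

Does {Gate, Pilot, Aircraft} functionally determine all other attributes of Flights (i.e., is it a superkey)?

Two distinct rows share (Gate=W75, Pilot=32, Aircraft=U15), so {Gate, Pilot, Aircraft} does not determine every attribute — not a superkey.

No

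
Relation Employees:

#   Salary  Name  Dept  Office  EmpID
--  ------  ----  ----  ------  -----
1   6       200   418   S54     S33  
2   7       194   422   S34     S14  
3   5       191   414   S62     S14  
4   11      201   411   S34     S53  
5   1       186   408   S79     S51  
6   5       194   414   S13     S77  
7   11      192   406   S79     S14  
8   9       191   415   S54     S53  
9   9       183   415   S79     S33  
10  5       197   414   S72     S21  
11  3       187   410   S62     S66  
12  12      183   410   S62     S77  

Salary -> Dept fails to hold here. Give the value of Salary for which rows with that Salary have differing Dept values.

11

Salary=6: row 1 → Dept = 418 ✓
Salary=7: row 2 → Dept = 422 ✓
Salary=5: rows 3, 6, 10 → Dept = 414, 414, 414 ✓
Salary=11: rows 4, 7 → Dept takes values {411, 406} — violation
Salary=1: row 5 → Dept = 408 ✓
Salary=9: rows 8, 9 → Dept = 415, 415 ✓
Salary=3: row 11 → Dept = 410 ✓
Salary=12: row 12 → Dept = 410 ✓
The only Salary value with inconsistent Dept is Salary=11.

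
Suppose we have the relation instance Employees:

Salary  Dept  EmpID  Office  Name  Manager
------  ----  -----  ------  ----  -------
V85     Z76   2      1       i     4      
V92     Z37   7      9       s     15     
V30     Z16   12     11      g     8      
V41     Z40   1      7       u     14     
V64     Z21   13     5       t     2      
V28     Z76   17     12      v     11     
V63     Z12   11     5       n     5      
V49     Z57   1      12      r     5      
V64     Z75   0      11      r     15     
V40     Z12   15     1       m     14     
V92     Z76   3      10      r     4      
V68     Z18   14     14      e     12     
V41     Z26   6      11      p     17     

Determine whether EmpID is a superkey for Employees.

No

Two distinct rows share EmpID=1, so EmpID does not determine every attribute — not a superkey.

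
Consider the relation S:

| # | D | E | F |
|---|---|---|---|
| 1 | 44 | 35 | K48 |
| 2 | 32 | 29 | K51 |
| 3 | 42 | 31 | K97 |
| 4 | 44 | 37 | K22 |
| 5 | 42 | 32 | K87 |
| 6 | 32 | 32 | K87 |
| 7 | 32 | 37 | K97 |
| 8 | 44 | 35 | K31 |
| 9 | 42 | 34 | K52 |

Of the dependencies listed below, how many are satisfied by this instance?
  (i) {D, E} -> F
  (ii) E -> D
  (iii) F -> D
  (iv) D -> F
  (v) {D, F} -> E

1

(i) {D, E} -> F: (D=44, E=35): rows 1, 8 → F takes values {K48, K31} — violation — fails.
(ii) E -> D: E=37: rows 4, 7 → D takes values {44, 32} — violation; E=32: rows 5, 6 → D takes values {42, 32} — violation — fails.
(iii) F -> D: F=K97: rows 3, 7 → D takes values {42, 32} — violation; F=K87: rows 5, 6 → D takes values {42, 32} — violation — fails.
(iv) D -> F: D=44: rows 1, 4, 8 → F takes values {K48, K22, K31} — violation; D=32: rows 2, 6, 7 → F takes values {K51, K87, K97} — violation; D=42: rows 3, 5, 9 → F takes values {K97, K87, K52} — violation — fails.
(v) {D, F} -> E: every LHS value maps to a single RHS value — holds.
1 of the 5 dependencies holds.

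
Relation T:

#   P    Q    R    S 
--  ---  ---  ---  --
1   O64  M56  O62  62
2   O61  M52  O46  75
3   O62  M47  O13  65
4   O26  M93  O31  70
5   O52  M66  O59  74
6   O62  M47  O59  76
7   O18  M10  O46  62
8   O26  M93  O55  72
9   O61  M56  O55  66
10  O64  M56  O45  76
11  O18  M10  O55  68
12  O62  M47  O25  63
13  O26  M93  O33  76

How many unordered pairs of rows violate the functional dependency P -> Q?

1

P=O64: all 2 rows agree on Q — 0 pairs.
P=O61: violating pairs (2,9) — 1 pair.
P=O62: all 3 rows agree on Q — 0 pairs.
P=O26: all 3 rows agree on Q — 0 pairs.
P=O18: all 2 rows agree on Q — 0 pairs.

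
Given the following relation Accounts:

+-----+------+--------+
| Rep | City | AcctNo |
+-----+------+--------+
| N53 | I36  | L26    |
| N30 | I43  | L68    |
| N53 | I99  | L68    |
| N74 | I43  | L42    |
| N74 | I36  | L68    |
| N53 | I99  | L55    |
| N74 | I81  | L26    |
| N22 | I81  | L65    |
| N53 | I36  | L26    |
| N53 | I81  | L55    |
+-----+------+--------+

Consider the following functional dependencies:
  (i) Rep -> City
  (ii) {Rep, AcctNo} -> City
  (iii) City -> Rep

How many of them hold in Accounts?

(i) Rep -> City: Rep=N53: 5 rows → City takes values {I36, I99, I81} — violation; Rep=N74: 3 rows → City takes values {I43, I36, I81} — violation — fails.
(ii) {Rep, AcctNo} -> City: (Rep=N53, AcctNo=L55): 2 rows → City takes values {I99, I81} — violation — fails.
(iii) City -> Rep: City=I36: 3 rows → Rep takes values {N53, N74} — violation; City=I43: 2 rows → Rep takes values {N30, N74} — violation; City=I81: 3 rows → Rep takes values {N74, N22, N53} — violation — fails.
None of the 3 dependencies hold.

0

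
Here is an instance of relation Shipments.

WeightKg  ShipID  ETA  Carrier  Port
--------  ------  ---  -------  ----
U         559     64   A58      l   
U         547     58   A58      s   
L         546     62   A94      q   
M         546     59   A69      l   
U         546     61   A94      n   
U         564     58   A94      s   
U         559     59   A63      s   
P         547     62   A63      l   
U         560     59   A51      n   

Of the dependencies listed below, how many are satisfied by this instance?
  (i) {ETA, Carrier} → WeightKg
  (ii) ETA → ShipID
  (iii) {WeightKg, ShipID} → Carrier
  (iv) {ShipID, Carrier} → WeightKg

1

(i) {ETA, Carrier} → WeightKg: every LHS value maps to a single RHS value — holds.
(ii) ETA → ShipID: ETA=58: 2 rows → ShipID takes values {547, 564} — violation; ETA=62: 2 rows → ShipID takes values {546, 547} — violation; ETA=59: 3 rows → ShipID takes values {546, 559, 560} — violation — fails.
(iii) {WeightKg, ShipID} → Carrier: (WeightKg=U, ShipID=559): 2 rows → Carrier takes values {A58, A63} — violation — fails.
(iv) {ShipID, Carrier} → WeightKg: (ShipID=546, Carrier=A94): 2 rows → WeightKg takes values {L, U} — violation — fails.
1 of the 4 dependencies holds.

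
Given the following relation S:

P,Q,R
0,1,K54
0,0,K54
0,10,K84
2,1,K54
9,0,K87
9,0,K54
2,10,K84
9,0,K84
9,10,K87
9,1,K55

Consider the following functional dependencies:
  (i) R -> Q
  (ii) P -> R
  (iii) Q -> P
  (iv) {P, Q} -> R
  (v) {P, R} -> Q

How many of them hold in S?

0

(i) R -> Q: R=K54: 4 rows → Q takes values {1, 0} — violation; R=K84: 3 rows → Q takes values {10, 0} — violation; R=K87: 2 rows → Q takes values {0, 10} — violation — fails.
(ii) P -> R: P=0: 3 rows → R takes values {K54, K84} — violation; P=2: 2 rows → R takes values {K54, K84} — violation; P=9: 5 rows → R takes values {K87, K54, K84, K55} — violation — fails.
(iii) Q -> P: Q=1: 3 rows → P takes values {0, 2, 9} — violation; Q=0: 4 rows → P takes values {0, 9} — violation; Q=10: 3 rows → P takes values {0, 2, 9} — violation — fails.
(iv) {P, Q} -> R: (P=9, Q=0): 3 rows → R takes values {K87, K54, K84} — violation — fails.
(v) {P, R} -> Q: (P=0, R=K54): 2 rows → Q takes values {1, 0} — violation; (P=9, R=K87): 2 rows → Q takes values {0, 10} — violation — fails.
None of the 5 dependencies hold.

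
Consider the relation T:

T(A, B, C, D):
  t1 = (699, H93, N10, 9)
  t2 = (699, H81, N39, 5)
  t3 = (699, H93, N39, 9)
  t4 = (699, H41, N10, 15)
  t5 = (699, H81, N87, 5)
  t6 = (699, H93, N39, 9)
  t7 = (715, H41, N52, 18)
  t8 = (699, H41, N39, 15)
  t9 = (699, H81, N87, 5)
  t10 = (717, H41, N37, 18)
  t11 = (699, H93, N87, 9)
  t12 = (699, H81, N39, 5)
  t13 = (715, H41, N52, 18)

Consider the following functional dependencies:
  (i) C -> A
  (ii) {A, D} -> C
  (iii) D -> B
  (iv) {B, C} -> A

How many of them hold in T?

(i) C -> A: every LHS value maps to a single RHS value — holds.
(ii) {A, D} -> C: (A=699, D=9): rows 1, 3, 6, 11 → C takes values {N10, N39, N87} — violation; (A=699, D=5): rows 2, 5, 9, 12 → C takes values {N39, N87} — violation; (A=699, D=15): rows 4, 8 → C takes values {N10, N39} — violation — fails.
(iii) D -> B: every LHS value maps to a single RHS value — holds.
(iv) {B, C} -> A: every LHS value maps to a single RHS value — holds.
3 of the 4 dependencies hold.

3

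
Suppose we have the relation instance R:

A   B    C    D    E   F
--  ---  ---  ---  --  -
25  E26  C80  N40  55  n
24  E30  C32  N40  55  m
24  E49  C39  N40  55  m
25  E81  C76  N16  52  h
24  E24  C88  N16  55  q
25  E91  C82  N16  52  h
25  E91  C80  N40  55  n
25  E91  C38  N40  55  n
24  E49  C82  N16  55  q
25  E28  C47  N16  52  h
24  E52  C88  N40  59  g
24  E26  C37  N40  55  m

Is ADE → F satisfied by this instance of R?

(A=25, D=N40, E=55): 3 rows → F = n, n, n ✓
(A=24, D=N40, E=55): 3 rows → F = m, m, m ✓
(A=25, D=N16, E=52): 3 rows → F = h, h, h ✓
(A=24, D=N16, E=55): 2 rows → F = q, q ✓
(A=24, D=N40, E=59): 1 row → F = g ✓
Every ADE value is associated with a single F value, so ADE → F holds.

Yes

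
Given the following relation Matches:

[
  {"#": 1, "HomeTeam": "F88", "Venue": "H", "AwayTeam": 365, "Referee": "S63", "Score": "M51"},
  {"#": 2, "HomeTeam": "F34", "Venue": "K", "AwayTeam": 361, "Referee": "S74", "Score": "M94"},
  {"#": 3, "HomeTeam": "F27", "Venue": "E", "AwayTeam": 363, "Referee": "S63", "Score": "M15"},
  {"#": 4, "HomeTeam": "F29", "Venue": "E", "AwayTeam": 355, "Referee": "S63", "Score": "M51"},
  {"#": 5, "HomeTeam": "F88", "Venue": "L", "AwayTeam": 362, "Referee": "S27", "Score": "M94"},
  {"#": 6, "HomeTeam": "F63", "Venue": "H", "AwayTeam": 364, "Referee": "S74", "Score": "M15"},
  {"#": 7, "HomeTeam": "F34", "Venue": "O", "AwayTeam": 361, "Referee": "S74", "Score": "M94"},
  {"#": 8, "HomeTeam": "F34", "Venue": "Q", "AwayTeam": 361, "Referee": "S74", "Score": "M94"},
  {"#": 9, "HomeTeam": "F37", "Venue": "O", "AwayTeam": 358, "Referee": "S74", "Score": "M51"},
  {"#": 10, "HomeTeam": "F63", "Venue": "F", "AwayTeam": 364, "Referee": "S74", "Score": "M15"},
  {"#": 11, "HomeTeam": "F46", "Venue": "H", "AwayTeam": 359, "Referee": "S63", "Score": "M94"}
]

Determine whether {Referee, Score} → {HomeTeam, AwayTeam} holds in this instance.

(Referee=S63, Score=M51): rows 1, 4 → {HomeTeam,AwayTeam} takes values {(F88, 365), (F29, 355)} — violation
(Referee=S74, Score=M94): rows 2, 7, 8 → {HomeTeam,AwayTeam} = (F34, 361), (F34, 361), (F34, 361) ✓
(Referee=S63, Score=M15): row 3 → {HomeTeam,AwayTeam} = (F27, 363) ✓
(Referee=S27, Score=M94): row 5 → {HomeTeam,AwayTeam} = (F88, 362) ✓
(Referee=S74, Score=M15): rows 6, 10 → {HomeTeam,AwayTeam} = (F63, 364), (F63, 364) ✓
(Referee=S74, Score=M51): row 9 → {HomeTeam,AwayTeam} = (F37, 358) ✓
(Referee=S63, Score=M94): row 11 → {HomeTeam,AwayTeam} = (F46, 359) ✓
Two rows agree on {Referee, Score} but differ on {HomeTeam, AwayTeam}, so {Referee, Score} → {HomeTeam, AwayTeam} does not hold.

No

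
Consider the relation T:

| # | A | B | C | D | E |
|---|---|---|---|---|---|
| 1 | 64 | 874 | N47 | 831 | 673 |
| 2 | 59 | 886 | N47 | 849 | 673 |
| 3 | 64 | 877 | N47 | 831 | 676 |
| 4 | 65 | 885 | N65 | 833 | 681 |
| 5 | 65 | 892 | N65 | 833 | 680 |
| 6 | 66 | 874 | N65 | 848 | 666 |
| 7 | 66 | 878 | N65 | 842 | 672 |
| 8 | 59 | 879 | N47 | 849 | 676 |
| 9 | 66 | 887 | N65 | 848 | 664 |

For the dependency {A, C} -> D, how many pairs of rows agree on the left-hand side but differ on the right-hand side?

2

(A=64, C=N47): all 2 rows agree on D — 0 pairs.
(A=59, C=N47): all 2 rows agree on D — 0 pairs.
(A=65, C=N65): all 2 rows agree on D — 0 pairs.
(A=66, C=N65): violating pairs (6,7), (7,9) — 2 pairs.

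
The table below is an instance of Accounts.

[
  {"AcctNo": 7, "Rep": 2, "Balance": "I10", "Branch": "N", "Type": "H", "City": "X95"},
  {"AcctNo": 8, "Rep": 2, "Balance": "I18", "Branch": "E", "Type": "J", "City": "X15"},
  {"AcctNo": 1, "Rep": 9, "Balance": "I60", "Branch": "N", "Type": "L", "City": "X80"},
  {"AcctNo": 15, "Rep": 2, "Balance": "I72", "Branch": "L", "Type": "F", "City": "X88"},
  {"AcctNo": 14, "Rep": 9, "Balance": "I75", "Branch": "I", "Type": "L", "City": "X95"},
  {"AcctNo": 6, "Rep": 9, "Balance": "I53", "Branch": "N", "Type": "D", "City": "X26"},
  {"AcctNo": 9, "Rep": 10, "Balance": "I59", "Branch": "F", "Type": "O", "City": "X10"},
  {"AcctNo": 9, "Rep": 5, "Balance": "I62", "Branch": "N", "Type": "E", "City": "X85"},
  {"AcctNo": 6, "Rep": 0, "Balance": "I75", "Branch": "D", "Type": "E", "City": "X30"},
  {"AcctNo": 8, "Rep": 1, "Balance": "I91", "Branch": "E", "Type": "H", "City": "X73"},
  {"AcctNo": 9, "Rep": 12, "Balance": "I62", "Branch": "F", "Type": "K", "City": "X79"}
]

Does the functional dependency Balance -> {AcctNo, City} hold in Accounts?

Balance=I10: 1 row → {AcctNo,City} = (7, X95) ✓
Balance=I18: 1 row → {AcctNo,City} = (8, X15) ✓
Balance=I60: 1 row → {AcctNo,City} = (1, X80) ✓
Balance=I72: 1 row → {AcctNo,City} = (15, X88) ✓
Balance=I75: 2 rows → {AcctNo,City} takes values {(14, X95), (6, X30)} — violation
Balance=I53: 1 row → {AcctNo,City} = (6, X26) ✓
Balance=I59: 1 row → {AcctNo,City} = (9, X10) ✓
Balance=I62: 2 rows → {AcctNo,City} takes values {(9, X85), (9, X79)} — violation
Balance=I91: 1 row → {AcctNo,City} = (8, X73) ✓
Two rows agree on Balance but differ on {AcctNo, City}, so Balance -> {AcctNo, City} does not hold.

No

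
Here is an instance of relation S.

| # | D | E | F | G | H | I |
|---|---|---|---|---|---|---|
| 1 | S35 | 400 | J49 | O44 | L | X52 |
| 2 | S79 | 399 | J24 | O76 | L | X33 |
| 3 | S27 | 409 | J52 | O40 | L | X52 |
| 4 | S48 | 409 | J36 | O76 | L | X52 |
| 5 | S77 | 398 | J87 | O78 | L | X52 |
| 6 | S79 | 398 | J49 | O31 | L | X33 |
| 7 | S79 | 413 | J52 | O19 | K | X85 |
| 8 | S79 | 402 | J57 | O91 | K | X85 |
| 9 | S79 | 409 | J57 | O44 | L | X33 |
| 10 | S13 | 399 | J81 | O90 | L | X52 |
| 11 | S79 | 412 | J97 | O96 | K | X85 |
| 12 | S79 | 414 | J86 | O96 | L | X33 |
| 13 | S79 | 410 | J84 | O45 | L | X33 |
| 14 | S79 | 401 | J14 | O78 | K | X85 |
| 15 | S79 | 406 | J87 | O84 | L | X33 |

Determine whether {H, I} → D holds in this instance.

No

(H=L, I=X52): rows 1, 3, 4, 5, 10 → D takes values {S35, S27, S48, S77, S13} — violation
(H=L, I=X33): rows 2, 6, 9, 12, 13, 15 → D = S79, S79, S79, S79, S79, S79 ✓
(H=K, I=X85): rows 7, 8, 11, 14 → D = S79, S79, S79, S79 ✓
Two rows agree on {H, I} but differ on D, so {H, I} → D does not hold.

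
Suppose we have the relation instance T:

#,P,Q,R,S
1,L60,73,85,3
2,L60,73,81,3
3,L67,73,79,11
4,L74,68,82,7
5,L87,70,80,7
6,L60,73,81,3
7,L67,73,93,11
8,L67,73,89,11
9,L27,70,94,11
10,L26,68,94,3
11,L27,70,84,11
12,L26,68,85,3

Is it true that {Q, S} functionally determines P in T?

Yes

(Q=73, S=3): rows 1, 2, 6 → P = L60, L60, L60 ✓
(Q=73, S=11): rows 3, 7, 8 → P = L67, L67, L67 ✓
(Q=68, S=7): row 4 → P = L74 ✓
(Q=70, S=7): row 5 → P = L87 ✓
(Q=70, S=11): rows 9, 11 → P = L27, L27 ✓
(Q=68, S=3): rows 10, 12 → P = L26, L26 ✓
Every {Q, S} value is associated with a single P value, so {Q, S} → P holds.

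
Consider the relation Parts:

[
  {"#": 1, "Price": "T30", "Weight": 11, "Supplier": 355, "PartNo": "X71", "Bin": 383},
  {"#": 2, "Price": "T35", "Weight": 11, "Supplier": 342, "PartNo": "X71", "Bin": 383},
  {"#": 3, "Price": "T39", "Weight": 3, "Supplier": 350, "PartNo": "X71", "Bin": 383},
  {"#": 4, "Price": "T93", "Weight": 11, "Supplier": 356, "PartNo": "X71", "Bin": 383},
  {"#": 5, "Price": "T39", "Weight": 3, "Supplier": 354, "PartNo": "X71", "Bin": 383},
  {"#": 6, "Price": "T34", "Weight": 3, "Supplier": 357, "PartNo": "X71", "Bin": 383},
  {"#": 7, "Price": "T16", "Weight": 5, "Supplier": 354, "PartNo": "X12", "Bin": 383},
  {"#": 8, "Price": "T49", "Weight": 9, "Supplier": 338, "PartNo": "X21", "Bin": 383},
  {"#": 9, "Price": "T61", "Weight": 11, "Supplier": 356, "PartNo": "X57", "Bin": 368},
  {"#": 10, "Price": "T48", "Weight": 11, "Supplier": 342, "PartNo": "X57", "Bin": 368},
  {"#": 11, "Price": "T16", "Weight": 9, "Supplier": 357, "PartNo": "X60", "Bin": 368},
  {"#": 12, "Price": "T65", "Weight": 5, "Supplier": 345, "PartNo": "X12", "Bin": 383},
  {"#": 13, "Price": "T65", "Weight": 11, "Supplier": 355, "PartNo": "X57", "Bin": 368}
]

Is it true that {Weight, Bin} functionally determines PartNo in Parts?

Yes

(Weight=11, Bin=383): rows 1, 2, 4 → PartNo = X71, X71, X71 ✓
(Weight=3, Bin=383): rows 3, 5, 6 → PartNo = X71, X71, X71 ✓
(Weight=5, Bin=383): rows 7, 12 → PartNo = X12, X12 ✓
(Weight=9, Bin=383): row 8 → PartNo = X21 ✓
(Weight=11, Bin=368): rows 9, 10, 13 → PartNo = X57, X57, X57 ✓
(Weight=9, Bin=368): row 11 → PartNo = X60 ✓
Every {Weight, Bin} value is associated with a single PartNo value, so {Weight, Bin} → PartNo holds.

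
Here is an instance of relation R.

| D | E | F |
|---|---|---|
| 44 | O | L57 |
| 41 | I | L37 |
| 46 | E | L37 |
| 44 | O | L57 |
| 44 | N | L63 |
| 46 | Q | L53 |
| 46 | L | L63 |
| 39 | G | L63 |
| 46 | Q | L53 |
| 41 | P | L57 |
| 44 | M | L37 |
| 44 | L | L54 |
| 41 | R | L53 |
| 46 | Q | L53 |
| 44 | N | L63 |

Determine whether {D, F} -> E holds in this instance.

(D=44, F=L57): 2 rows → E = O, O ✓
(D=41, F=L37): 1 row → E = I ✓
(D=46, F=L37): 1 row → E = E ✓
(D=44, F=L63): 2 rows → E = N, N ✓
(D=46, F=L53): 3 rows → E = Q, Q, Q ✓
(D=46, F=L63): 1 row → E = L ✓
(D=39, F=L63): 1 row → E = G ✓
(D=41, F=L57): 1 row → E = P ✓
(D=44, F=L37): 1 row → E = M ✓
(D=44, F=L54): 1 row → E = L ✓
(D=41, F=L53): 1 row → E = R ✓
Every {D, F} value is associated with a single E value, so {D, F} -> E holds.

Yes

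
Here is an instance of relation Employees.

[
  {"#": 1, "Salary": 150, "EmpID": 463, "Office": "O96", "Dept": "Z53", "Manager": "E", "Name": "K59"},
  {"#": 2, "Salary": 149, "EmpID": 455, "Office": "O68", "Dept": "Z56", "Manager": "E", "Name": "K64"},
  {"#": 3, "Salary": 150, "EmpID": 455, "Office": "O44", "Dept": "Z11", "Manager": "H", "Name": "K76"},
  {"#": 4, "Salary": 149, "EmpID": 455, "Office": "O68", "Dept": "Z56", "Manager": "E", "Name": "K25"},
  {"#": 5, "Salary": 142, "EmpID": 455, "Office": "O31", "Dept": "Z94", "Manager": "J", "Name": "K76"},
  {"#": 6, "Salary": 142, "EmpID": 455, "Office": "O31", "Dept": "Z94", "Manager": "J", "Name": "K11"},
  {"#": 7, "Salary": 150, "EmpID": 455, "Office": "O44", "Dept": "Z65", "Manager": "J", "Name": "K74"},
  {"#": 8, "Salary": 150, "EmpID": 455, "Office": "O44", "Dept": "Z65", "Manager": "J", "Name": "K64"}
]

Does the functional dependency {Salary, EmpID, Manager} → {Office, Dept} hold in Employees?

Yes

(Salary=150, EmpID=463, Manager=E): row 1 → {Office,Dept} = (O96, Z53) ✓
(Salary=149, EmpID=455, Manager=E): rows 2, 4 → {Office,Dept} = (O68, Z56), (O68, Z56) ✓
(Salary=150, EmpID=455, Manager=H): row 3 → {Office,Dept} = (O44, Z11) ✓
(Salary=142, EmpID=455, Manager=J): rows 5, 6 → {Office,Dept} = (O31, Z94), (O31, Z94) ✓
(Salary=150, EmpID=455, Manager=J): rows 7, 8 → {Office,Dept} = (O44, Z65), (O44, Z65) ✓
Every {Salary, EmpID, Manager} value is associated with a single {Office, Dept} value, so {Salary, EmpID, Manager} → {Office, Dept} holds.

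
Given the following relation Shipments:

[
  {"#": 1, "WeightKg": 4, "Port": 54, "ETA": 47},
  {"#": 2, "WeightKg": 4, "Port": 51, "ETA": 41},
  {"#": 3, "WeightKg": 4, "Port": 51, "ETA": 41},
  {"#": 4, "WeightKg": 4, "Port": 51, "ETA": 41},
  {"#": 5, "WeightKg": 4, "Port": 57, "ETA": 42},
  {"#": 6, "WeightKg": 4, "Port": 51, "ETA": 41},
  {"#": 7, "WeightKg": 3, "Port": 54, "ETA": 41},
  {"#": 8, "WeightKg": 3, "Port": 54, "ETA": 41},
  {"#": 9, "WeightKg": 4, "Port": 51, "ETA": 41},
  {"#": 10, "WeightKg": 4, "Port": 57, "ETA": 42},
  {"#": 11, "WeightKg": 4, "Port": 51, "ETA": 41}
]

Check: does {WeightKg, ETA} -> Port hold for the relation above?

(WeightKg=4, ETA=47): row 1 → Port = 54 ✓
(WeightKg=4, ETA=41): rows 2, 3, 4, 6, 9, 11 → Port = 51, 51, 51, 51, 51, 51 ✓
(WeightKg=4, ETA=42): rows 5, 10 → Port = 57, 57 ✓
(WeightKg=3, ETA=41): rows 7, 8 → Port = 54, 54 ✓
Every {WeightKg, ETA} value is associated with a single Port value, so {WeightKg, ETA} -> Port holds.

Yes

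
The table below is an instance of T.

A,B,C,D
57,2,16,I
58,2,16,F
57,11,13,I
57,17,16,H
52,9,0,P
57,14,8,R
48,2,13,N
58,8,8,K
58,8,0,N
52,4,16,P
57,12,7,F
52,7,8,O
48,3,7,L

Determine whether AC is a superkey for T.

No

Two distinct rows share (A=57, C=16), so AC does not determine every attribute — not a superkey.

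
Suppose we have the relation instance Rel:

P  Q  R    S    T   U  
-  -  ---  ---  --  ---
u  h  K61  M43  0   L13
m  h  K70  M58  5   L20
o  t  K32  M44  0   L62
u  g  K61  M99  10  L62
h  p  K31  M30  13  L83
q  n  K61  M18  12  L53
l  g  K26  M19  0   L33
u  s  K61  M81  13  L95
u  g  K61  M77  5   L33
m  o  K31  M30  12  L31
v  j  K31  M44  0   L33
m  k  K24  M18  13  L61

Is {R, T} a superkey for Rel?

All 12 rows have distinct {R, T} values, so {R, T} → (all attributes) holds and {R, T} is a superkey.

Yes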